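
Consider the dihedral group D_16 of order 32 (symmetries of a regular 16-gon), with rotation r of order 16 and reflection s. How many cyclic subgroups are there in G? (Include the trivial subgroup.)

21

A cyclic subgroup of order d is generated by each of its φ(d) elements of order d, so the cyclic subgroups of order d number (#elements of order d)/φ(d).
Cyclic subgroups by order — order 1: 1; order 2: 17; order 4: 1; order 8: 1; order 16: 1.
Total: 21.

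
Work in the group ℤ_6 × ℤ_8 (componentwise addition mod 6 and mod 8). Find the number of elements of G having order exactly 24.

16

An element (a,b) has order lcm(ord(a), ord(b)); count pairs with lcm equal to 24.
Enumerating gives 16 such elements.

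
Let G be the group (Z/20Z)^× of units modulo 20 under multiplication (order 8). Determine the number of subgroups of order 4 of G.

3

|G| = 8 and 4 | 8, so subgroups of order 4 are possible by Lagrange.
The subgroups of order 4 are: {1, 9, 11, 19}; {1, 9, 13, 17}; {1, 3, 7, 9}.
So G has 3 subgroups of order 4.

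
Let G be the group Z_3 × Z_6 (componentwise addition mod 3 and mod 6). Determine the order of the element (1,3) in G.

The order of (1,3) in Z_3 × Z_6 is lcm(ord(1) in Z_3, ord(3) in Z_6).
ord(1) = 3 and ord(3) = 2, so |⟨(1,3)⟩| = lcm(3, 2) = 6.

6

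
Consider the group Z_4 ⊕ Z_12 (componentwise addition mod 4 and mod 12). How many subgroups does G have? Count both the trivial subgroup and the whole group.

|G| = 48, so by Lagrange every subgroup order divides 48. Divisors: 1, 2, 3, 4, 6, 8, 12, 16, 24, 48.
Subgroups by order — order 1: 1; order 2: 3; order 3: 1; order 4: 7; order 6: 3; order 8: 3; order 12: 7; order 16: 1; order 24: 3; order 48: 1.
Total: 1 + 3 + 1 + 7 + 3 + 3 + 7 + 1 + 3 + 1 = 30.

30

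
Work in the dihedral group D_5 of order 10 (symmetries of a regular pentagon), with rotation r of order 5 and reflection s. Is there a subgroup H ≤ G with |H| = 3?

No

3 does not divide |G| = 10, so by Lagrange no subgroup of order 3 exists.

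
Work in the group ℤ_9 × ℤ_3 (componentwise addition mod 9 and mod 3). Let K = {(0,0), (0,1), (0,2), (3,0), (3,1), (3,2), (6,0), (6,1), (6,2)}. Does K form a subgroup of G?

Yes

|K| = 9 divides |G| = 27, consistent with Lagrange.
K contains the identity, every element's inverse is in K, and K is closed under +: it is a subgroup.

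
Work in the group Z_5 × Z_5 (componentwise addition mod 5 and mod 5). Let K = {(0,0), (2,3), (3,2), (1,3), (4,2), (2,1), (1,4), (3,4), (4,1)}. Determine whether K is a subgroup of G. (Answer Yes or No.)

|K| = 9 does not divide |G| = 25, so by Lagrange K is not a subgroup.

No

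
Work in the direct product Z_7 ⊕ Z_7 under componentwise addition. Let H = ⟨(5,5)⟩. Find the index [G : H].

7

|⟨(5,5)⟩| = 7 and |G| = 49.
By Lagrange, [G : H] = |G|/|H| = 49/7 = 7.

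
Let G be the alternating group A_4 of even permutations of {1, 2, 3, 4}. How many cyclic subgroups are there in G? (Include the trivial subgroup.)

Each element a generates a cyclic subgroup ⟨a⟩; distinct elements may generate the same one (a cyclic group of order d has φ(d) generators).
Cyclic subgroups by order — order 1: 1; order 2: 3; order 3: 4.
Total: 8.

8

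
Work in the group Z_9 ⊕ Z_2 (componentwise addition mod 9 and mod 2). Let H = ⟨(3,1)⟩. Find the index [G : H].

3

|⟨(3,1)⟩| = 6 and |G| = 18.
By Lagrange, [G : H] = |G|/|H| = 18/6 = 3.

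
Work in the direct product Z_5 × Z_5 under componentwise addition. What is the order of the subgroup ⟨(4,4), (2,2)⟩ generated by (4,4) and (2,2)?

|⟨(4,4)⟩| = 5 and |⟨(2,2)⟩| = 5, so |H| is a multiple of lcm(5, 5) = 5 and divides |G| = 25.
Closing under the operation: H = {(0,0), (1,1), (2,2), (3,3), (4,4)}, so |H| = 5.

5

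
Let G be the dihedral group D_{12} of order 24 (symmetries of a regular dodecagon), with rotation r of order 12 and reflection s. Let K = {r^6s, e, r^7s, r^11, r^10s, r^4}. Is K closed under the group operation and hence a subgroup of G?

r^4 ∈ K but its inverse r^8 ∉ K, so K is not a subgroup.

No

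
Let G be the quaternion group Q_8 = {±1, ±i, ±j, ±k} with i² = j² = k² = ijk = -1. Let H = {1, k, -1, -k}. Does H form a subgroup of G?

Yes

|H| = 4 divides |G| = 8, consistent with Lagrange.
H contains the identity, every element's inverse is in H, and H is closed under ·: it is a subgroup.
In fact H = ⟨-k⟩.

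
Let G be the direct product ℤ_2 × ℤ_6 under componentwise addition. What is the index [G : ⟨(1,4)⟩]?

2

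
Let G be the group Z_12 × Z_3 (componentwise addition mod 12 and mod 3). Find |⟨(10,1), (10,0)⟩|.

18

|⟨(10,1)⟩| = 6 and |⟨(10,0)⟩| = 6, so |H| is a multiple of lcm(6, 6) = 6 and divides |G| = 36.
Closing under the operation: H = {(0,0), (0,1), (0,2), (2,0), (2,1), (2,2), (4,0), (4,1), (4,2), (6,0), (6,1), (6,2), (8,0), (8,1), (8,2), (10,0), (10,1), (10,2)}, so |H| = 18.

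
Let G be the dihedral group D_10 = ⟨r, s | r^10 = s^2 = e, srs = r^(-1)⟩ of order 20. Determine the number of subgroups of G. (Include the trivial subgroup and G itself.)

22

|G| = 20, so by Lagrange every subgroup order divides 20. Divisors: 1, 2, 4, 5, 10, 20.
Subgroups by order — order 1: 1; order 2: 11; order 4: 5; order 5: 1; order 10: 3; order 20: 1.
Total: 1 + 11 + 5 + 1 + 3 + 1 = 22.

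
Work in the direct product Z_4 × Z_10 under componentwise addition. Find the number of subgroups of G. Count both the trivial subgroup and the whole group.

|G| = 40, so by Lagrange every subgroup order divides 40. Divisors: 1, 2, 4, 5, 8, 10, 20, 40.
Subgroups by order — order 1: 1; order 2: 3; order 4: 3; order 5: 1; order 8: 1; order 10: 3; order 20: 3; order 40: 1.
Total: 1 + 3 + 3 + 1 + 1 + 3 + 3 + 1 = 16.

16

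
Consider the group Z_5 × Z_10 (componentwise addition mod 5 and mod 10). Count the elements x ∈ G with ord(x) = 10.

An element (a,b) has order lcm(ord(a), ord(b)); count pairs with lcm equal to 10.
Enumerating gives 24 such elements.

24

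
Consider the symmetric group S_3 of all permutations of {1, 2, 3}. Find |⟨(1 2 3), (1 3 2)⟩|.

|⟨(1 2 3)⟩| = 3 and |⟨(1 3 2)⟩| = 3, so |H| is a multiple of lcm(3, 3) = 3 and divides |G| = 6.
Closing under the operation: H = {e, (1 2 3), (1 3 2)}, so |H| = 3.

3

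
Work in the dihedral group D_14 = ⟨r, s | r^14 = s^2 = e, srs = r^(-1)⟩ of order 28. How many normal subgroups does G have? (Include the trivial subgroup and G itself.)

G has 28 subgroups. Checking conjugation-invariance by order — order 1: 1/1 normal; order 2: 1/15 normal; order 4: 0/7 normal; order 7: 1/1 normal; order 14: 3/3 normal; order 28: 1/1 normal.
Total normal subgroups: 7.

7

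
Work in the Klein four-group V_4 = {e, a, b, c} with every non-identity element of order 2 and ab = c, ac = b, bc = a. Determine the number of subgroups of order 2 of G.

|G| = 4 and 2 | 4, so subgroups of order 2 are possible by Lagrange.
The subgroups of order 2 are: {e, a}; {e, b}; {e, c}.
So G has 3 subgroups of order 2.

3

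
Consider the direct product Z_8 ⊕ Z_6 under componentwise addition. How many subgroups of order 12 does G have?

3

|G| = 48 and 12 | 48, so subgroups of order 12 are possible by Lagrange.
The subgroups of order 12 are: {(0,0), (0,1), (0,2), (0,3), (0,4), (0,5), (4,0), (4,1), (4,2), (4,3), (4,4), (4,5)}; {(0,0), (0,2), (0,4), (2,0), (2,2), (2,4), (4,0), (4,2), (4,4), (6,0), (6,2), (6,4)}; {(0,0), (0,2), (0,4), (2,1), (2,3), (2,5), (4,0), (4,2), (4,4), (6,1), (6,3), (6,5)}.
So G has 3 subgroups of order 12.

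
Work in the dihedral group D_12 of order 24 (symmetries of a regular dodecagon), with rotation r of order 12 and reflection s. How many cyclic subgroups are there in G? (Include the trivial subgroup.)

18

Group the elements of G by the cyclic subgroup they generate; each cyclic subgroup of order d accounts for φ(d) elements.
Cyclic subgroups by order — order 1: 1; order 2: 13; order 3: 1; order 4: 1; order 6: 1; order 12: 1.
Total: 18.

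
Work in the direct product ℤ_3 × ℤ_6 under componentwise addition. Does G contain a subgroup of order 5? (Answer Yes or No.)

5 does not divide |G| = 18, so by Lagrange no subgroup of order 5 exists.

No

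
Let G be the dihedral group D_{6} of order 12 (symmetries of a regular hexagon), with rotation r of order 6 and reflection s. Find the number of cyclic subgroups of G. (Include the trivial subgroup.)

10

Group the elements of G by the cyclic subgroup they generate; each cyclic subgroup of order d accounts for φ(d) elements.
Cyclic subgroups by order — order 1: 1; order 2: 7; order 3: 1; order 6: 1.
Total: 10.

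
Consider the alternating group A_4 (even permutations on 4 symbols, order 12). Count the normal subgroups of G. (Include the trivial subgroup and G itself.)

3

G has 10 subgroups. Checking conjugation-invariance by order — order 1: 1/1 normal; order 2: 0/3 normal; order 3: 0/4 normal; order 4: 1/1 normal; order 12: 1/1 normal.
Total normal subgroups: 3.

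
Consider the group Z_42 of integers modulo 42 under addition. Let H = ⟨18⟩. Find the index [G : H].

|⟨18⟩| = 7 and |G| = 42.
By Lagrange, [G : H] = |G|/|H| = 42/7 = 6.

6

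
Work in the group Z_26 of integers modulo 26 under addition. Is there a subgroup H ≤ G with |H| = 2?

Yes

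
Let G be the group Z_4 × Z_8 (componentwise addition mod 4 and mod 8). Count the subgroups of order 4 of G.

|G| = 32 and 4 | 32, so subgroups of order 4 are possible by Lagrange.
The subgroups of order 4 are: {(0,0), (0,2), (0,4), (0,6)}; {(0,0), (0,4), (2,0), (2,4)}; {(0,0), (0,4), (2,2), (2,6)}; {(0,0), (1,0), (2,0), (3,0)}; … (7 in all).
So G has 7 subgroups of order 4.

7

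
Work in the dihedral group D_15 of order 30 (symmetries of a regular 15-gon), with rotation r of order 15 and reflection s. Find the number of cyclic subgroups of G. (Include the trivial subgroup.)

19

Each element a generates a cyclic subgroup ⟨a⟩; distinct elements may generate the same one (a cyclic group of order d has φ(d) generators).
Cyclic subgroups by order — order 1: 1; order 2: 15; order 3: 1; order 5: 1; order 15: 1.
Total: 19.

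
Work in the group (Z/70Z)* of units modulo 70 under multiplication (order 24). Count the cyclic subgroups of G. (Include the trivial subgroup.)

12

Group the elements of G by the cyclic subgroup they generate; each cyclic subgroup of order d accounts for φ(d) elements.
Cyclic subgroups by order — order 1: 1; order 2: 3; order 3: 1; order 4: 2; order 6: 3; order 12: 2.
Total: 12.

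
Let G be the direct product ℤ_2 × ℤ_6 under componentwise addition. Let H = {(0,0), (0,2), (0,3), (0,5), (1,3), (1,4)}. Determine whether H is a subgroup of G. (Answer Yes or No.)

No

(0,2) ∈ H but its inverse (0,4) ∉ H, so H is not a subgroup.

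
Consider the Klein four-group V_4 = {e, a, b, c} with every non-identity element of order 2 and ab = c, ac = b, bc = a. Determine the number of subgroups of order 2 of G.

3

|G| = 4 and 2 | 4, so subgroups of order 2 are possible by Lagrange.
The subgroups of order 2 are: {e, a}; {e, b}; {e, c}.
So G has 3 subgroups of order 2.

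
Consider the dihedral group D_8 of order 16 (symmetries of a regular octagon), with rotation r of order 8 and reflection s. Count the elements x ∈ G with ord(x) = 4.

2

The elements of order 4 are: r^2, r^6.
That's 2.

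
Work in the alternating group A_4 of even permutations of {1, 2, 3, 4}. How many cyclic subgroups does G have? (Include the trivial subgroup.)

8

Each element a generates a cyclic subgroup ⟨a⟩; distinct elements may generate the same one (a cyclic group of order d has φ(d) generators).
Cyclic subgroups by order — order 1: 1; order 2: 3; order 3: 4.
Total: 8.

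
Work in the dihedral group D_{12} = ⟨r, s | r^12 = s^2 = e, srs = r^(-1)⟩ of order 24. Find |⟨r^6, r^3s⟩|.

4

|⟨r^6⟩| = 2 and |⟨r^3s⟩| = 2, so |H| is a multiple of lcm(2, 2) = 2 and divides |G| = 24.
Closing under the operation: H = {e, r^6, r^3s, r^9s}, so |H| = 4.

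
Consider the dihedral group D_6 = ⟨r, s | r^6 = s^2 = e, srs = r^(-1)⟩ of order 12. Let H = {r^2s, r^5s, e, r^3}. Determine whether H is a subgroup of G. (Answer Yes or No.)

Yes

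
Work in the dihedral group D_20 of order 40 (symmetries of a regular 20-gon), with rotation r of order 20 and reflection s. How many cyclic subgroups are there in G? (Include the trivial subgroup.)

Each element a generates a cyclic subgroup ⟨a⟩; distinct elements may generate the same one (a cyclic group of order d has φ(d) generators).
Cyclic subgroups by order — order 1: 1; order 2: 21; order 4: 1; order 5: 1; order 10: 1; order 20: 1.
Total: 26.

26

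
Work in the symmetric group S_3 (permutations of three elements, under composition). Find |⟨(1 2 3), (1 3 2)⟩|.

3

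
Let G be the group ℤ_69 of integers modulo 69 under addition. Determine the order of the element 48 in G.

23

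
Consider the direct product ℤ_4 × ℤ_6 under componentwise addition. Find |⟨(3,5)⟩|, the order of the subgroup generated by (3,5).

12

The order of (3,5) in Z_4 × Z_6 is lcm(ord(3) in Z_4, ord(5) in Z_6).
ord(3) = 4 and ord(5) = 6, so |⟨(3,5)⟩| = lcm(4, 6) = 12.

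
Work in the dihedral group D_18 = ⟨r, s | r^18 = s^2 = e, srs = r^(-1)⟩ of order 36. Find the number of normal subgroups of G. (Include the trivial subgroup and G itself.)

G has 45 subgroups. Checking conjugation-invariance by order — order 1: 1/1 normal; order 2: 1/19 normal; order 3: 1/1 normal; order 4: 0/9 normal; order 6: 1/7 normal; order 9: 1/1 normal; order 12: 0/3 normal; order 18: 3/3 normal; order 36: 1/1 normal.
Total normal subgroups: 9.

9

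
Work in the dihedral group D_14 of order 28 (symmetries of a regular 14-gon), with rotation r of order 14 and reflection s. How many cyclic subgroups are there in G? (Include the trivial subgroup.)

18

A cyclic subgroup of order d is generated by each of its φ(d) elements of order d, so the cyclic subgroups of order d number (#elements of order d)/φ(d).
Cyclic subgroups by order — order 1: 1; order 2: 15; order 7: 1; order 14: 1.
Total: 18.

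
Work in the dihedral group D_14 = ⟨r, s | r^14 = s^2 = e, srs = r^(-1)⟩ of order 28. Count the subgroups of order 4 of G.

7

|G| = 28 and 4 | 28, so subgroups of order 4 are possible by Lagrange.
The subgroups of order 4 are: {e, r^7, r^3s, r^10s}; {e, r^7, r^4s, r^11s}; {e, r^7, r^5s, r^12s}; {e, r^7, r^6s, r^13s}; … (7 in all).
So G has 7 subgroups of order 4.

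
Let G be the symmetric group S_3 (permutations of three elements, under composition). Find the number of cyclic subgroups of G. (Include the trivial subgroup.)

5

Each element a generates a cyclic subgroup ⟨a⟩; distinct elements may generate the same one (a cyclic group of order d has φ(d) generators).
Cyclic subgroups by order — order 1: 1; order 2: 3; order 3: 1.
Total: 5.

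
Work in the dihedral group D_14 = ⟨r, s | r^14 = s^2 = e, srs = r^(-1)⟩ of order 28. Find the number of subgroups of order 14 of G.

|G| = 28 and 14 | 28, so subgroups of order 14 are possible by Lagrange.
The subgroups of order 14 are: {e, r, r^2, r^3, r^4, r^5, r^6, r^7, r^8, r^9, r^10, r^11, r^12, r^13}; {e, r^2, r^4, r^6, r^8, r^10, r^12, s, r^2s, r^4s, r^6s, r^8s, r^10s, r^12s}; {e, r^2, r^4, r^6, r^8, r^10, r^12, rs, r^3s, r^5s, r^7s, r^9s, r^11s, r^13s}.
So G has 3 subgroups of order 14.

3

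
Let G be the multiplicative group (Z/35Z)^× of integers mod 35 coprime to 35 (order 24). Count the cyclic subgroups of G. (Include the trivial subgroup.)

A cyclic subgroup of order d is generated by each of its φ(d) elements of order d, so the cyclic subgroups of order d number (#elements of order d)/φ(d).
Cyclic subgroups by order — order 1: 1; order 2: 3; order 3: 1; order 4: 2; order 6: 3; order 12: 2.
Total: 12.

12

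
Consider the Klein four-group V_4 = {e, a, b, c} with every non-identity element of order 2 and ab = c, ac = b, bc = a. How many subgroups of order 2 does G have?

|G| = 4 and 2 | 4, so subgroups of order 2 are possible by Lagrange.
The subgroups of order 2 are: {e, a}; {e, b}; {e, c}.
So G has 3 subgroups of order 2.

3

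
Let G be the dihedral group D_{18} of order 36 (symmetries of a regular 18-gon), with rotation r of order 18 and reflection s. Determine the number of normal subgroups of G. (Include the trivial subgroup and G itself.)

G has 45 subgroups. Checking conjugation-invariance by order — order 1: 1/1 normal; order 2: 1/19 normal; order 3: 1/1 normal; order 4: 0/9 normal; order 6: 1/7 normal; order 9: 1/1 normal; order 12: 0/3 normal; order 18: 3/3 normal; order 36: 1/1 normal.
Total normal subgroups: 9.

9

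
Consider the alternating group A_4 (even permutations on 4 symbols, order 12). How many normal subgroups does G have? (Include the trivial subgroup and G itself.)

3

G has 10 subgroups. Checking conjugation-invariance by order — order 1: 1/1 normal; order 2: 0/3 normal; order 3: 0/4 normal; order 4: 1/1 normal; order 12: 1/1 normal.
Total normal subgroups: 3.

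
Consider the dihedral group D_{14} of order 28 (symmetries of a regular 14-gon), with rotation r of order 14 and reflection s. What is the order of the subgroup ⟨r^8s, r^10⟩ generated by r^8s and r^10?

14

|⟨r^8s⟩| = 2 and |⟨r^10⟩| = 7, so |H| is a multiple of lcm(2, 7) = 14 and divides |G| = 28.
Closing under the operation: H = {e, r^2, r^4, r^6, r^8, r^10, r^12, s, r^2s, r^4s, r^6s, r^8s, r^10s, r^12s}, so |H| = 14.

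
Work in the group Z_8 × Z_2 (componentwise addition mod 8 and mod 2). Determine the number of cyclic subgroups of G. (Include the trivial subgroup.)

8

Each element a generates a cyclic subgroup ⟨a⟩; distinct elements may generate the same one (a cyclic group of order d has φ(d) generators).
Cyclic subgroups by order — order 1: 1; order 2: 3; order 4: 2; order 8: 2.
Total: 8.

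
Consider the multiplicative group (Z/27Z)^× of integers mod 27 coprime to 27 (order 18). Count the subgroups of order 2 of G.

|G| = 18 and 2 | 18, so subgroups of order 2 are possible by Lagrange.
The subgroups of order 2 are: {1, 26}.
So G has 1 subgroup of order 2.

1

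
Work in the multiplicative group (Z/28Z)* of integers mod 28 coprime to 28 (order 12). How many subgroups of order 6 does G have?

|G| = 12 and 6 | 12, so subgroups of order 6 are possible by Lagrange.
The subgroups of order 6 are: {1, 9, 11, 15, 23, 25}; {1, 5, 9, 13, 17, 25}; {1, 3, 9, 19, 25, 27}.
So G has 3 subgroups of order 6.

3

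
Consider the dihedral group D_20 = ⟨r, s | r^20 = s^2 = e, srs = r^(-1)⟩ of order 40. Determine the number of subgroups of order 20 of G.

3

|G| = 40 and 20 | 40, so subgroups of order 20 are possible by Lagrange.
The subgroups of order 20 are: {e, r, r^2, r^3, r^4, r^5, r^6, r^7, r^8, r^9, r^10, r^11, r^12, r^13, r^14, r^15, r^16, r^17, r^18, r^19}; {e, r^2, r^4, r^6, r^8, r^10, r^12, r^14, r^16, r^18, s, r^2s, r^4s, r^6s, r^8s, r^10s, r^12s, r^14s, r^16s, r^18s}; {e, r^2, r^4, r^6, r^8, r^10, r^12, r^14, r^16, r^18, rs, r^3s, r^5s, r^7s, r^9s, r^11s, r^13s, r^15s, r^17s, r^19s}.
So G has 3 subgroups of order 20.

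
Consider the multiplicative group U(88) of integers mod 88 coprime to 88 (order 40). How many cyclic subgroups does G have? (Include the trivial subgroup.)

16

Group the elements of G by the cyclic subgroup they generate; each cyclic subgroup of order d accounts for φ(d) elements.
Cyclic subgroups by order — order 1: 1; order 2: 7; order 5: 1; order 10: 7.
Total: 16.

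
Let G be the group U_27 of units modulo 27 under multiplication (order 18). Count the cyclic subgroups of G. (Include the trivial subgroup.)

6

Group the elements of G by the cyclic subgroup they generate; each cyclic subgroup of order d accounts for φ(d) elements.
Cyclic subgroups by order — order 1: 1; order 2: 1; order 3: 1; order 6: 1; order 9: 1; order 18: 1.
Total: 6.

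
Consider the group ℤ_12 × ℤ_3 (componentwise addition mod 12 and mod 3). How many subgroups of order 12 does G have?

|G| = 36 and 12 | 36, so subgroups of order 12 are possible by Lagrange.
The subgroups of order 12 are: {(0,0), (0,1), (0,2), (3,0), (3,1), (3,2), (6,0), (6,1), (6,2), (9,0), (9,1), (9,2)}; {(0,0), (1,0), (2,0), (3,0), (4,0), (5,0), (6,0), (7,0), (8,0), (9,0), (10,0), (11,0)}; {(0,0), (1,1), (2,2), (3,0), (4,1), (5,2), (6,0), (7,1), (8,2), (9,0), (10,1), (11,2)}; {(0,0), (1,2), (2,1), (3,0), (4,2), (5,1), (6,0), (7,2), (8,1), (9,0), (10,2), (11,1)}.
So G has 4 subgroups of order 12.

4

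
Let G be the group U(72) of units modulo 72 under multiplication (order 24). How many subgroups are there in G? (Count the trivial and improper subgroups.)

|G| = 24, so by Lagrange every subgroup order divides 24. Divisors: 1, 2, 3, 4, 6, 8, 12, 24.
Subgroups by order — order 1: 1; order 2: 7; order 3: 1; order 4: 7; order 6: 7; order 8: 1; order 12: 7; order 24: 1.
Total: 1 + 7 + 1 + 7 + 7 + 1 + 7 + 1 = 32.

32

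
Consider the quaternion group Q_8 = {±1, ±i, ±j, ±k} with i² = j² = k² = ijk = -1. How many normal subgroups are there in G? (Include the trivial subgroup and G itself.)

6

G has 6 subgroups. Checking conjugation-invariance by order — order 1: 1/1 normal; order 2: 1/1 normal; order 4: 3/3 normal; order 8: 1/1 normal.
Total normal subgroups: 6.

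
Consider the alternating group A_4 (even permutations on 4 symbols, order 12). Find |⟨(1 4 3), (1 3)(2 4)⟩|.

12

|⟨(1 4 3)⟩| = 3 and |⟨(1 3)(2 4)⟩| = 2, so |H| is a multiple of lcm(3, 2) = 6 and divides |G| = 12.
Closing {(1 4 3), (1 3)(2 4)} under the group operation gives all of G, so |H| = 12.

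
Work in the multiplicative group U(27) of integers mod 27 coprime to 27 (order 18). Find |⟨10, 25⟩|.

9

|⟨10⟩| = 3 and |⟨25⟩| = 9, so |H| is a multiple of lcm(3, 9) = 9 and divides |G| = 18.
Closing under the operation: H = {1, 4, 7, 10, 13, 16, 19, 22, 25}, so |H| = 9.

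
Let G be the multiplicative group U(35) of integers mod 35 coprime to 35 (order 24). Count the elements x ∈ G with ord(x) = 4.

4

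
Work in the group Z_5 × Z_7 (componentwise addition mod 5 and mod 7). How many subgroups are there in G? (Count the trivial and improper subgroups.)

4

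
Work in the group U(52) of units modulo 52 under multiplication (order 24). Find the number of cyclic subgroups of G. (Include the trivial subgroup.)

Each element a generates a cyclic subgroup ⟨a⟩; distinct elements may generate the same one (a cyclic group of order d has φ(d) generators).
Cyclic subgroups by order — order 1: 1; order 2: 3; order 3: 1; order 4: 2; order 6: 3; order 12: 2.
Total: 12.

12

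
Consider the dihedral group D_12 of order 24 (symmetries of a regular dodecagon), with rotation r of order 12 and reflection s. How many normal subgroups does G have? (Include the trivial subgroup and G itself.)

9

G has 34 subgroups. Checking conjugation-invariance by order — order 1: 1/1 normal; order 2: 1/13 normal; order 3: 1/1 normal; order 4: 1/7 normal; order 6: 1/5 normal; order 8: 0/3 normal; order 12: 3/3 normal; order 24: 1/1 normal.
Total normal subgroups: 9.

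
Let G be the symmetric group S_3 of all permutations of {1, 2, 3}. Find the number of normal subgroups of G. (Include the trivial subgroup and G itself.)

G has 6 subgroups. Checking conjugation-invariance by order — order 1: 1/1 normal; order 2: 0/3 normal; order 3: 1/1 normal; order 6: 1/1 normal.
Total normal subgroups: 3.

3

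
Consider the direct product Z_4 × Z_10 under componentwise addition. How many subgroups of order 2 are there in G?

|G| = 40 and 2 | 40, so subgroups of order 2 are possible by Lagrange.
The subgroups of order 2 are: {(0,0), (0,5)}; {(0,0), (2,0)}; {(0,0), (2,5)}.
So G has 3 subgroups of order 2.

3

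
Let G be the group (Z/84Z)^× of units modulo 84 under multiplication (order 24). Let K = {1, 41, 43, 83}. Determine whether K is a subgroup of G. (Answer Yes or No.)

Yes

|K| = 4 divides |G| = 24, consistent with Lagrange.
K contains the identity, every element's inverse is in K, and K is closed under ·: it is a subgroup.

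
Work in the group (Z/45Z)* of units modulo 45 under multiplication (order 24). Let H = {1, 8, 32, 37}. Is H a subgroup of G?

8 ∈ H but its inverse 17 ∉ H, so H is not a subgroup.

No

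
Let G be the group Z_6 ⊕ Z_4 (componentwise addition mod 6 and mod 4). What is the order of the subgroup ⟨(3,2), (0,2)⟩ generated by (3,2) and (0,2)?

|⟨(3,2)⟩| = 2 and |⟨(0,2)⟩| = 2, so |H| is a multiple of lcm(2, 2) = 2 and divides |G| = 24.
Closing under the operation: H = {(0,0), (0,2), (3,0), (3,2)}, so |H| = 4.

4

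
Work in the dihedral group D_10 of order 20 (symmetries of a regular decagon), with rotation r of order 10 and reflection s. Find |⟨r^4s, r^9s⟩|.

|⟨r^4s⟩| = 2 and |⟨r^9s⟩| = 2, so |H| is a multiple of lcm(2, 2) = 2 and divides |G| = 20.
Closing under the operation: H = {e, r^5, r^4s, r^9s}, so |H| = 4.

4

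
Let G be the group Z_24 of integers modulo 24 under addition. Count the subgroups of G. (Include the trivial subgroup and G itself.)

Subgroups of the cyclic group Z_24 correspond bijectively to divisors of 24.
Divisors of 24: 1, 2, 3, 4, 6, 8, 12, 24.
So Z_24 has 8 subgroups.

8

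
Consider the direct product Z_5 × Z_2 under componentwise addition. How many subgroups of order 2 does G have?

1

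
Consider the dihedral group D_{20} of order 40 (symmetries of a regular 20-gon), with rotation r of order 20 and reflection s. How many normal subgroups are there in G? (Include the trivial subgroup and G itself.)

9

G has 48 subgroups. Checking conjugation-invariance by order — order 1: 1/1 normal; order 2: 1/21 normal; order 4: 1/11 normal; order 5: 1/1 normal; order 8: 0/5 normal; order 10: 1/5 normal; order 20: 3/3 normal; order 40: 1/1 normal.
Total normal subgroups: 9.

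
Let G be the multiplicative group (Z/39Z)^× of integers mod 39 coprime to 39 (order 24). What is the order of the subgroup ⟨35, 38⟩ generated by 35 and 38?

|⟨35⟩| = 6 and |⟨38⟩| = 2, so |H| is a multiple of lcm(6, 2) = 6 and divides |G| = 24.
Closing under the operation: H = {1, 4, 10, 14, 16, 17, 22, 23, 25, 29, 35, 38}, so |H| = 12.

12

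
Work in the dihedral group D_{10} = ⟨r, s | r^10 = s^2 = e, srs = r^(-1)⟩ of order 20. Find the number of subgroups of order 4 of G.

|G| = 20 and 4 | 20, so subgroups of order 4 are possible by Lagrange.
The subgroups of order 4 are: {e, r^5, r^2s, r^7s}; {e, r^5, r^3s, r^8s}; {e, r^5, r^4s, r^9s}; {e, r^5, s, r^5s}; … (5 in all).
So G has 5 subgroups of order 4.

5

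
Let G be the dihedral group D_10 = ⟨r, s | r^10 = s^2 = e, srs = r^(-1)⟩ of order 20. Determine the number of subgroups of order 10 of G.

3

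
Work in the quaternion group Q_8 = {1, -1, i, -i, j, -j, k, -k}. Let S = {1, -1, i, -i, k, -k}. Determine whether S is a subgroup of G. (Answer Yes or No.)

No

|S| = 6 does not divide |G| = 8, so by Lagrange S is not a subgroup.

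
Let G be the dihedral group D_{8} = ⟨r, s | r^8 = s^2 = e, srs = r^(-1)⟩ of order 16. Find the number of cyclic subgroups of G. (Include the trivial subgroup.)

12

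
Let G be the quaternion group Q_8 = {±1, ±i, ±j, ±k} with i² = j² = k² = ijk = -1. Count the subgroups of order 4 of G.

3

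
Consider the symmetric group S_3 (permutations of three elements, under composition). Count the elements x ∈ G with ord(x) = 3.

The elements of order 3 are: (1 2 3), (1 3 2).
That's 2.

2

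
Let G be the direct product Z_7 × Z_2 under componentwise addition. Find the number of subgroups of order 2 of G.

|G| = 14 and 2 | 14, so subgroups of order 2 are possible by Lagrange.
The subgroups of order 2 are: {(0,0), (0,1)}.
So G has 1 subgroup of order 2.

1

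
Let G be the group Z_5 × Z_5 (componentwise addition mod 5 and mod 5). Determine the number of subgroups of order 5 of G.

|G| = 25 and 5 | 25, so subgroups of order 5 are possible by Lagrange.
The subgroups of order 5 are: {(0,0), (0,1), (0,2), (0,3), (0,4)}; {(0,0), (1,0), (2,0), (3,0), (4,0)}; {(0,0), (1,1), (2,2), (3,3), (4,4)}; {(0,0), (1,2), (2,4), (3,1), (4,3)}; … (6 in all).
So G has 6 subgroups of order 5.

6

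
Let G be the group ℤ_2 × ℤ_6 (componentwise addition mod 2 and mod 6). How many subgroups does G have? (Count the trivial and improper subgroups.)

|G| = 12, so by Lagrange every subgroup order divides 12. Divisors: 1, 2, 3, 4, 6, 12.
Subgroups by order — order 1: 1; order 2: 3; order 3: 1; order 4: 1; order 6: 3; order 12: 1.
Total: 1 + 3 + 1 + 1 + 3 + 1 = 10.

10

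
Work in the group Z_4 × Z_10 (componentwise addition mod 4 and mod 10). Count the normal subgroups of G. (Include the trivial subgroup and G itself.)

G is abelian, so every subgroup is normal.
G has 16 subgroups in total, hence 16 normal subgroups.

16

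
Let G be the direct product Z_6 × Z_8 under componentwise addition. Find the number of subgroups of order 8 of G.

3

|G| = 48 and 8 | 48, so subgroups of order 8 are possible by Lagrange.
The subgroups of order 8 are: {(0,0), (0,1), (0,2), (0,3), (0,4), (0,5), (0,6), (0,7)}; {(0,0), (0,2), (0,4), (0,6), (3,0), (3,2), (3,4), (3,6)}; {(0,0), (0,2), (0,4), (0,6), (3,1), (3,3), (3,5), (3,7)}.
So G has 3 subgroups of order 8.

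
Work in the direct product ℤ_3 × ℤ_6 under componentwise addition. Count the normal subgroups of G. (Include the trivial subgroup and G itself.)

G is abelian, so every subgroup is normal.
G has 12 subgroups in total, hence 12 normal subgroups.

12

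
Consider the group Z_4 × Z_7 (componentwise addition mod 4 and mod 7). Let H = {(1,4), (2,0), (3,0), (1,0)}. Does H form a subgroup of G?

No

The identity (0,0) ∉ H, so H is not a subgroup.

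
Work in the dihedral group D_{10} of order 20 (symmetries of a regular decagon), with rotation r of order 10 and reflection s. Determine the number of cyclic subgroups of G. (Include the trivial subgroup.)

Each element a generates a cyclic subgroup ⟨a⟩; distinct elements may generate the same one (a cyclic group of order d has φ(d) generators).
Cyclic subgroups by order — order 1: 1; order 2: 11; order 5: 1; order 10: 1.
Total: 14.

14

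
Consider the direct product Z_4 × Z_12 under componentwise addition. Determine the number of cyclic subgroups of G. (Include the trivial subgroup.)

20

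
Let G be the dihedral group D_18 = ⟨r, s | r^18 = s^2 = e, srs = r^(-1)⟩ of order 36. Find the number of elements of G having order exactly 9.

6

The elements of order 9 are: r^2, r^4, r^8, r^10, r^14, r^16.
That's 6.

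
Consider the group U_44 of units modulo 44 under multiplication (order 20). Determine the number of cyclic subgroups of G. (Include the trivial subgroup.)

8

Group the elements of G by the cyclic subgroup they generate; each cyclic subgroup of order d accounts for φ(d) elements.
Cyclic subgroups by order — order 1: 1; order 2: 3; order 5: 1; order 10: 3.
Total: 8.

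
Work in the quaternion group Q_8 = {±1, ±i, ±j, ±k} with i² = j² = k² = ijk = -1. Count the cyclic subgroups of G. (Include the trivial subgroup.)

Each element a generates a cyclic subgroup ⟨a⟩; distinct elements may generate the same one (a cyclic group of order d has φ(d) generators).
Cyclic subgroups by order — order 1: 1; order 2: 1; order 4: 3.
Total: 5.

5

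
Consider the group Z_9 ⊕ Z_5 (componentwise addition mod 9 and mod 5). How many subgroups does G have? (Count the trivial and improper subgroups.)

6

|G| = 45, so by Lagrange every subgroup order divides 45. Divisors: 1, 3, 5, 9, 15, 45.
Subgroups by order — order 1: 1; order 3: 1; order 5: 1; order 9: 1; order 15: 1; order 45: 1.
Total: 1 + 1 + 1 + 1 + 1 + 1 = 6.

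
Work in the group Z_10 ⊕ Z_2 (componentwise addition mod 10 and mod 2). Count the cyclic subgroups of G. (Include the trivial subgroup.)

8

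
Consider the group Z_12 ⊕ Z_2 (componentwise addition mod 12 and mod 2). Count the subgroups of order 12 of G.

|G| = 24 and 12 | 24, so subgroups of order 12 are possible by Lagrange.
The subgroups of order 12 are: {(0,0), (0,1), (2,0), (2,1), (4,0), (4,1), (6,0), (6,1), (8,0), (8,1), (10,0), (10,1)}; {(0,0), (1,0), (2,0), (3,0), (4,0), (5,0), (6,0), (7,0), (8,0), (9,0), (10,0), (11,0)}; {(0,0), (1,1), (2,0), (3,1), (4,0), (5,1), (6,0), (7,1), (8,0), (9,1), (10,0), (11,1)}.
So G has 3 subgroups of order 12.

3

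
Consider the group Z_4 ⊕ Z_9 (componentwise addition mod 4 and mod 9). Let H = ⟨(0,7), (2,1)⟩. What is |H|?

18

|⟨(0,7)⟩| = 9 and |⟨(2,1)⟩| = 18, so |H| is a multiple of lcm(9, 18) = 18 and divides |G| = 36.
Closing under the operation: H = {(0,0), (0,1), (0,2), (0,3), (0,4), (0,5), (0,6), (0,7), (0,8), (2,0), (2,1), (2,2), (2,3), (2,4), (2,5), (2,6), (2,7), (2,8)}, so |H| = 18.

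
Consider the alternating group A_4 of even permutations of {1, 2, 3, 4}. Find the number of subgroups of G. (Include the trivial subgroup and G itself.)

10

|G| = 12, so by Lagrange every subgroup order divides 12. Divisors: 1, 2, 3, 4, 6, 12.
Subgroups by order — order 1: 1; order 2: 3; order 3: 4; order 4: 1; order 6: 0; order 12: 1.
Total: 1 + 3 + 4 + 1 + 0 + 1 = 10.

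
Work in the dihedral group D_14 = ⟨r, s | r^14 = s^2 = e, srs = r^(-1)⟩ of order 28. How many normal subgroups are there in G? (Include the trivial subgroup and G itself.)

7

G has 28 subgroups. Checking conjugation-invariance by order — order 1: 1/1 normal; order 2: 1/15 normal; order 4: 0/7 normal; order 7: 1/1 normal; order 14: 3/3 normal; order 28: 1/1 normal.
Total normal subgroups: 7.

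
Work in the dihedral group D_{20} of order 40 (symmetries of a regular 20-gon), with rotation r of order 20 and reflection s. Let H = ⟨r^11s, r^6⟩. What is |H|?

20

|⟨r^11s⟩| = 2 and |⟨r^6⟩| = 10, so |H| is a multiple of lcm(2, 10) = 10 and divides |G| = 40.
Closing under the operation: H = {e, r^2, r^4, r^6, r^8, r^10, r^12, r^14, r^16, r^18, rs, r^3s, r^5s, r^7s, r^9s, r^11s, r^13s, r^15s, r^17s, r^19s}, so |H| = 20.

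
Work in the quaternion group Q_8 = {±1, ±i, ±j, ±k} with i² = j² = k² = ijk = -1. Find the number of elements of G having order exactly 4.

6

The elements of order 4 are: i, -i, j, -j, k, -k.
That's 6.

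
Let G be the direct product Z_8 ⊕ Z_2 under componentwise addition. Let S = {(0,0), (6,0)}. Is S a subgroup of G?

(6,0) ∈ S but its inverse (2,0) ∉ S, so S is not a subgroup.

No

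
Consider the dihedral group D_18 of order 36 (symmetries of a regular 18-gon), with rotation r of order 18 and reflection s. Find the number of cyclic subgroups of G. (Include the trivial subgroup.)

24

Group the elements of G by the cyclic subgroup they generate; each cyclic subgroup of order d accounts for φ(d) elements.
Cyclic subgroups by order — order 1: 1; order 2: 19; order 3: 1; order 6: 1; order 9: 1; order 18: 1.
Total: 24.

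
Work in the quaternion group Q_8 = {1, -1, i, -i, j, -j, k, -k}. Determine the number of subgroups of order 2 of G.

1

|G| = 8 and 2 | 8, so subgroups of order 2 are possible by Lagrange.
The subgroups of order 2 are: {1, -1}.
So G has 1 subgroup of order 2.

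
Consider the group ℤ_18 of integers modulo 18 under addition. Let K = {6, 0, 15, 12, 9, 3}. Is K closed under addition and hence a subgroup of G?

Yes

|K| = 6 divides |G| = 18, consistent with Lagrange.
K contains the identity, every element's inverse is in K, and K is closed under +: it is a subgroup.
In fact K = ⟨3⟩.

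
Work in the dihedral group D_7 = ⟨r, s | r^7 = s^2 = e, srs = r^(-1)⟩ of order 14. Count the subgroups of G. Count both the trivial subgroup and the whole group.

|G| = 14, so by Lagrange every subgroup order divides 14. Divisors: 1, 2, 7, 14.
Subgroups by order — order 1: 1; order 2: 7; order 7: 1; order 14: 1.
Total: 1 + 7 + 1 + 1 = 10.

10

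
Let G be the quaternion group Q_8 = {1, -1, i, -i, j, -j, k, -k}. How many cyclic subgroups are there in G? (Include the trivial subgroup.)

5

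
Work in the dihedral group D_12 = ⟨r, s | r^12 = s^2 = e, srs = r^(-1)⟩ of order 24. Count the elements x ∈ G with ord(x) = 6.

2

The elements of order 6 are: r^2, r^10.
That's 2.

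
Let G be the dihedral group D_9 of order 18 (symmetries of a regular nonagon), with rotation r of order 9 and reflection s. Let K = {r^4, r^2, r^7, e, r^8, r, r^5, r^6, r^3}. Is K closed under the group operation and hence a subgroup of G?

Yes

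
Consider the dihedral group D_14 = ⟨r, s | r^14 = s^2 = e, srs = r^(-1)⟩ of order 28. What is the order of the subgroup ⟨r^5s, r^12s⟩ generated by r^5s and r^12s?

4

|⟨r^5s⟩| = 2 and |⟨r^12s⟩| = 2, so |H| is a multiple of lcm(2, 2) = 2 and divides |G| = 28.
Closing under the operation: H = {e, r^7, r^5s, r^12s}, so |H| = 4.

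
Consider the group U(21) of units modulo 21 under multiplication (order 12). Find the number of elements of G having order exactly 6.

6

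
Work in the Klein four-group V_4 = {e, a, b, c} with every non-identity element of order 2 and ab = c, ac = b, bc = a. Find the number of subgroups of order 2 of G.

3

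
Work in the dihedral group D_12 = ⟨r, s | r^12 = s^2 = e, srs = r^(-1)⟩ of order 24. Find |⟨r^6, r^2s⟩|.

|⟨r^6⟩| = 2 and |⟨r^2s⟩| = 2, so |H| is a multiple of lcm(2, 2) = 2 and divides |G| = 24.
Closing under the operation: H = {e, r^6, r^2s, r^8s}, so |H| = 4.

4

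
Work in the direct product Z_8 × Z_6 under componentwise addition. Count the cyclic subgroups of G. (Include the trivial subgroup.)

Each element a generates a cyclic subgroup ⟨a⟩; distinct elements may generate the same one (a cyclic group of order d has φ(d) generators).
Cyclic subgroups by order — order 1: 1; order 2: 3; order 3: 1; order 4: 2; order 6: 3; order 8: 2; order 12: 2; order 24: 2.
Total: 16.

16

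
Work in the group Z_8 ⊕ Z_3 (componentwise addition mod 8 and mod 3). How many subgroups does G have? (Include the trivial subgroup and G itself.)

8

|G| = 24, so by Lagrange every subgroup order divides 24. Divisors: 1, 2, 3, 4, 6, 8, 12, 24.
Subgroups by order — order 1: 1; order 2: 1; order 3: 1; order 4: 1; order 6: 1; order 8: 1; order 12: 1; order 24: 1.
Total: 1 + 1 + 1 + 1 + 1 + 1 + 1 + 1 = 8.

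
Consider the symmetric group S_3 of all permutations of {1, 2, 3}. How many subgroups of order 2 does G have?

3

|G| = 6 and 2 | 6, so subgroups of order 2 are possible by Lagrange.
The subgroups of order 2 are: {e, (1 2)}; {e, (1 3)}; {e, (2 3)}.
So G has 3 subgroups of order 2.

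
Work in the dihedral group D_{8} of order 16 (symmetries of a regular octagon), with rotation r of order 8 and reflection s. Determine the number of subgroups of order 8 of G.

|G| = 16 and 8 | 16, so subgroups of order 8 are possible by Lagrange.
The subgroups of order 8 are: {e, r, r^2, r^3, r^4, r^5, r^6, r^7}; {e, r^2, r^4, r^6, s, r^2s, r^4s, r^6s}; {e, r^2, r^4, r^6, rs, r^3s, r^5s, r^7s}.
So G has 3 subgroups of order 8.

3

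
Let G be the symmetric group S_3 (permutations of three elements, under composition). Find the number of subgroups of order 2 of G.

3

|G| = 6 and 2 | 6, so subgroups of order 2 are possible by Lagrange.
The subgroups of order 2 are: {e, (1 2)}; {e, (1 3)}; {e, (2 3)}.
So G has 3 subgroups of order 2.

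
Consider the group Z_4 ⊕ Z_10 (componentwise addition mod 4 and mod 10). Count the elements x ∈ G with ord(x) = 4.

4

An element (a,b) has order lcm(ord(a), ord(b)); count pairs with lcm equal to 4.
Enumerating gives 4 such elements.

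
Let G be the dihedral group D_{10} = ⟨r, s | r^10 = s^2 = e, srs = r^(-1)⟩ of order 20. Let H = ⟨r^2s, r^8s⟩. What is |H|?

|⟨r^2s⟩| = 2 and |⟨r^8s⟩| = 2, so |H| is a multiple of lcm(2, 2) = 2 and divides |G| = 20.
Closing under the operation: H = {e, r^2, r^4, r^6, r^8, s, r^2s, r^4s, r^6s, r^8s}, so |H| = 10.

10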